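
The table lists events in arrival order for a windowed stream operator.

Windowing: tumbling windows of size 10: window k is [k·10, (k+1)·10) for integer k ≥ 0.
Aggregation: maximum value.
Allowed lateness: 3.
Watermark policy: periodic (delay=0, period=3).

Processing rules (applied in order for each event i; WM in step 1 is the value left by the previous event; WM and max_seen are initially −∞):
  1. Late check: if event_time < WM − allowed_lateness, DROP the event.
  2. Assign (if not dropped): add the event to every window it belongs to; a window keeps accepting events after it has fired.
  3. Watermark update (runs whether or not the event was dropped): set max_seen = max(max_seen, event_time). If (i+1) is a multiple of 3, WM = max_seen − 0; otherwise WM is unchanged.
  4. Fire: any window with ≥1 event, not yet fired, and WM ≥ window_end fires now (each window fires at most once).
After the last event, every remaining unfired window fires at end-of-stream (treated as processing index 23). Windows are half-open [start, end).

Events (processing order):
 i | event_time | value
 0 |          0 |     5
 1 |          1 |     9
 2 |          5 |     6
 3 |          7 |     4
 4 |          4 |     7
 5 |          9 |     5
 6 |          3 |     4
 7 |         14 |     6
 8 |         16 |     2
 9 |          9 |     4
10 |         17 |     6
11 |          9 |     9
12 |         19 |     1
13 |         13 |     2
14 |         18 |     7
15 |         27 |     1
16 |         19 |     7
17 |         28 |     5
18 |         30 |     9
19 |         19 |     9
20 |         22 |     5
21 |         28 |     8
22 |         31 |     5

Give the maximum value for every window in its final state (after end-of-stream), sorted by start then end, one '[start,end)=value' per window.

i=0 t=0 v=5: → [0,10); WM=−∞
i=1 t=1 v=9: → [0,10); WM=−∞
i=2 t=5 v=6: → [0,10); WM=5
i=3 t=7 v=4: → [0,10); WM=5
i=4 t=4 v=7: → [0,10); WM=5
i=5 t=9 v=5: → [0,10); WM=9
i=6 t=3 v=4: DROP (t<9-3); WM=9
i=7 t=14 v=6: → [10,20); WM=9
i=8 t=16 v=2: → [10,20); WM=16; [0,10) fires=9
i=9 t=9 v=4: DROP (t<16-3); WM=16
i=10 t=17 v=6: → [10,20); WM=16
i=11 t=9 v=9: DROP (t<16-3); WM=17
i=12 t=19 v=1: → [10,20); WM=17
i=13 t=13 v=2: DROP (t<17-3); WM=17
i=14 t=18 v=7: → [10,20); WM=19
i=15 t=27 v=1: → [20,30); WM=19
i=16 t=19 v=7: → [10,20); WM=19
i=17 t=28 v=5: → [20,30); WM=28; [10,20) fires=7
i=18 t=30 v=9: → [30,40); WM=28
i=19 t=19 v=9: DROP (t<28-3); WM=28
i=20 t=22 v=5: DROP (t<28-3); WM=30; [20,30) fires=5
i=21 t=28 v=8: → [20,30); WM=30
i=22 t=31 v=5: → [30,40); WM=30

[0,10)=9 [10,20)=7 [20,30)=8 [30,40)=9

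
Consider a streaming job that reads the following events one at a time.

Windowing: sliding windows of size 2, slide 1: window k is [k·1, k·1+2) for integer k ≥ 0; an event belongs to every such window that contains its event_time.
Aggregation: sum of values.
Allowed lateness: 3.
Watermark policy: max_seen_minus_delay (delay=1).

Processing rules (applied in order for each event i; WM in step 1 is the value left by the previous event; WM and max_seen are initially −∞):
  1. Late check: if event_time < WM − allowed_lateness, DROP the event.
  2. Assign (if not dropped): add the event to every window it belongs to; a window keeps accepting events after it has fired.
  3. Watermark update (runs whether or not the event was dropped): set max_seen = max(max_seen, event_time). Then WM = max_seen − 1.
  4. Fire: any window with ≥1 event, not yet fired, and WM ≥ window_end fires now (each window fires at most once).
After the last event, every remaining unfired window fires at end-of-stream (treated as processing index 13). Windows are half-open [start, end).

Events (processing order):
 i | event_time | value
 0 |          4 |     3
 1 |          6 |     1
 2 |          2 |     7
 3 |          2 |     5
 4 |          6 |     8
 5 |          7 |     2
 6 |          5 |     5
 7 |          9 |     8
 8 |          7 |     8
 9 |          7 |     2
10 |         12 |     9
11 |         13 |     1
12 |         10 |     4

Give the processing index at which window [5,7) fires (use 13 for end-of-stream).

i=0 t=4 v=3: → [4,6),[3,5); WM=3
i=1 t=6 v=1: → [6,8),[5,7); WM=5; [3,5) fires=3
i=2 t=2 v=7: → [2,4),[1,3); WM=5; [1,3) fires=7 [2,4) fires=7
i=3 t=2 v=5: → [2,4),[1,3); WM=5
i=4 t=6 v=8: → [6,8),[5,7); WM=5
i=5 t=7 v=2: → [7,9),[6,8); WM=6; [4,6) fires=3
i=6 t=5 v=5: → [5,7),[4,6); WM=6
i=7 t=9 v=8: → [9,11),[8,10); WM=8; [5,7) fires=14 [6,8) fires=11
i=8 t=7 v=8: → [7,9),[6,8); WM=8
i=9 t=7 v=2: → [7,9),[6,8); WM=8
i=10 t=12 v=9: → [12,14),[11,13); WM=11; [7,9) fires=12 [8,10) fires=8 [9,11) fires=8
i=11 t=13 v=1: → [13,15),[12,14); WM=12
i=12 t=10 v=4: → [10,12),[9,11); WM=12; [10,12) fires=4

7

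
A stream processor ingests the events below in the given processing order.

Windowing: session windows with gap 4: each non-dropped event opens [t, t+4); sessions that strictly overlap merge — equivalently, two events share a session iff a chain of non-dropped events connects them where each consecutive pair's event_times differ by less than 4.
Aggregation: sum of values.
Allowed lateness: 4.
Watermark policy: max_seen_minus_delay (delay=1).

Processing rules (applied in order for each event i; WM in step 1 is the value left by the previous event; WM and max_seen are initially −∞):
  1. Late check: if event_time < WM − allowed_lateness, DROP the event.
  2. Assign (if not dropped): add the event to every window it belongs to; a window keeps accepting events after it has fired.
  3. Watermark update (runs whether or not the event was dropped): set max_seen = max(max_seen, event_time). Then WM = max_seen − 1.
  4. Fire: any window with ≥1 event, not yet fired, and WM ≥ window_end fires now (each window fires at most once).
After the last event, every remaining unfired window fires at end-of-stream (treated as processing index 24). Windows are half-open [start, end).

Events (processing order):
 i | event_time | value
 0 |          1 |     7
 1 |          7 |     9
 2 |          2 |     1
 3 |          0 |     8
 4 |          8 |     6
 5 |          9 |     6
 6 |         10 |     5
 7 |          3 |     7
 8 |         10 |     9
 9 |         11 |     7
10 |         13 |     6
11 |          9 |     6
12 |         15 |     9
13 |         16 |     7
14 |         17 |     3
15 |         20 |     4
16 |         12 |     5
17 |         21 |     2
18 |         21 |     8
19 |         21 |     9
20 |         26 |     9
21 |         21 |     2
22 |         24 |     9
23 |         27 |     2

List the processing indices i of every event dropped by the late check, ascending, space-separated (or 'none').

i=0 t=1 v=7: → [1,5); WM=0
i=1 t=7 v=9: → [7,11); WM=6
i=2 t=2 v=1: → [1,6); WM=6
i=3 t=0 v=8: DROP (t<6-4); WM=6
i=4 t=8 v=6: → [7,12); WM=7
i=5 t=9 v=6: → [7,13); WM=8
i=6 t=10 v=5: → [7,14); WM=9
i=7 t=3 v=7: DROP (t<9-4); WM=9
i=8 t=10 v=9: → [7,14); WM=9
i=9 t=11 v=7: → [7,15); WM=10
i=10 t=13 v=6: → [7,17); WM=12
i=11 t=9 v=6: → [7,17); WM=12
i=12 t=15 v=9: → [7,19); WM=14
i=13 t=16 v=7: → [7,20); WM=15
i=14 t=17 v=3: → [7,21); WM=16
i=15 t=20 v=4: → [7,24); WM=19
i=16 t=12 v=5: DROP (t<19-4); WM=19
i=17 t=21 v=2: → [7,25); WM=20
i=18 t=21 v=8: → [7,25); WM=20
i=19 t=21 v=9: → [7,25); WM=20
i=20 t=26 v=9: → [26,30); WM=25
i=21 t=21 v=2: → [7,25); WM=25
i=22 t=24 v=9: → [7,30); WM=25
i=23 t=27 v=2: → [7,31); WM=26

3 7 16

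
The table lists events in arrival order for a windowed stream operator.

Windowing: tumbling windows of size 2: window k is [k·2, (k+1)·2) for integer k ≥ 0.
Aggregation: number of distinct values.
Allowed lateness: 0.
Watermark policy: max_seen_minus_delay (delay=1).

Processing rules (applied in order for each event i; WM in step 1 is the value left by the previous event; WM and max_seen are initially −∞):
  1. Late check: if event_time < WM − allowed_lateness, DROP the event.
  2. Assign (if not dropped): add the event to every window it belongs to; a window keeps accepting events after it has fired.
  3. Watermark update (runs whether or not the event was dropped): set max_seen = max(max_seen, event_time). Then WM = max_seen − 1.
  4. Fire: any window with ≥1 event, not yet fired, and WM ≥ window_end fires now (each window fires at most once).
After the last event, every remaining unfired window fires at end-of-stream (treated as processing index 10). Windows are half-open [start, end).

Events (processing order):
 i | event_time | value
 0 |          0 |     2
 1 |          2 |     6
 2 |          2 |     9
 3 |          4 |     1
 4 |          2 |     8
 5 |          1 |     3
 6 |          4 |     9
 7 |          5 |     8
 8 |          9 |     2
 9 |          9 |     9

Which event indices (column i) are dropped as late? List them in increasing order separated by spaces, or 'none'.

4 5

i=0 t=0 v=2: → [0,2); WM=-1
i=1 t=2 v=6: → [2,4); WM=1
i=2 t=2 v=9: → [2,4); WM=1
i=3 t=4 v=1: → [4,6); WM=3; [0,2) fires=1
i=4 t=2 v=8: DROP (t<3-0); WM=3
i=5 t=1 v=3: DROP (t<3-0); WM=3
i=6 t=4 v=9: → [4,6); WM=3
i=7 t=5 v=8: → [4,6); WM=4; [2,4) fires=2
i=8 t=9 v=2: → [8,10); WM=8; [4,6) fires=3
i=9 t=9 v=9: → [8,10); WM=8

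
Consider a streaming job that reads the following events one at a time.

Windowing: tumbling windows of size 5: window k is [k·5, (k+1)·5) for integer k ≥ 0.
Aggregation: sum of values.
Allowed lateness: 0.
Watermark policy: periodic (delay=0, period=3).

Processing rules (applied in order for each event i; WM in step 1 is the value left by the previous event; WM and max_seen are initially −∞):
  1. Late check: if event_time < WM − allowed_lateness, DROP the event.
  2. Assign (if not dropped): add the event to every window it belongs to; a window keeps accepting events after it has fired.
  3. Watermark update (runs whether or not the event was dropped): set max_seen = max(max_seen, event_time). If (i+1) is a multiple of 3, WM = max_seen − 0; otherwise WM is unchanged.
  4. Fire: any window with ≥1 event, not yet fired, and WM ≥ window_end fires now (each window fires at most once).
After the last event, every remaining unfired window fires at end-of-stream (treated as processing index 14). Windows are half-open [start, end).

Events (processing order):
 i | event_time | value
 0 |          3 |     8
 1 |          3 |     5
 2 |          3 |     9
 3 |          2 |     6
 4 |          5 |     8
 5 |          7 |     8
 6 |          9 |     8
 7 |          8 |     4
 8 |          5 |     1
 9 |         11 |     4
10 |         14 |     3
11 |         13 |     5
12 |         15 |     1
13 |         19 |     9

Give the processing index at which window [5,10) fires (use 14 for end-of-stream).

i=0 t=3 v=8: → [0,5); WM=−∞
i=1 t=3 v=5: → [0,5); WM=−∞
i=2 t=3 v=9: → [0,5); WM=3
i=3 t=2 v=6: DROP (t<3-0); WM=3
i=4 t=5 v=8: → [5,10); WM=3
i=5 t=7 v=8: → [5,10); WM=7; [0,5) fires=22
i=6 t=9 v=8: → [5,10); WM=7
i=7 t=8 v=4: → [5,10); WM=7
i=8 t=5 v=1: DROP (t<7-0); WM=9
i=9 t=11 v=4: → [10,15); WM=9
i=10 t=14 v=3: → [10,15); WM=9
i=11 t=13 v=5: → [10,15); WM=14; [5,10) fires=28
i=12 t=15 v=1: → [15,20); WM=14
i=13 t=19 v=9: → [15,20); WM=14

11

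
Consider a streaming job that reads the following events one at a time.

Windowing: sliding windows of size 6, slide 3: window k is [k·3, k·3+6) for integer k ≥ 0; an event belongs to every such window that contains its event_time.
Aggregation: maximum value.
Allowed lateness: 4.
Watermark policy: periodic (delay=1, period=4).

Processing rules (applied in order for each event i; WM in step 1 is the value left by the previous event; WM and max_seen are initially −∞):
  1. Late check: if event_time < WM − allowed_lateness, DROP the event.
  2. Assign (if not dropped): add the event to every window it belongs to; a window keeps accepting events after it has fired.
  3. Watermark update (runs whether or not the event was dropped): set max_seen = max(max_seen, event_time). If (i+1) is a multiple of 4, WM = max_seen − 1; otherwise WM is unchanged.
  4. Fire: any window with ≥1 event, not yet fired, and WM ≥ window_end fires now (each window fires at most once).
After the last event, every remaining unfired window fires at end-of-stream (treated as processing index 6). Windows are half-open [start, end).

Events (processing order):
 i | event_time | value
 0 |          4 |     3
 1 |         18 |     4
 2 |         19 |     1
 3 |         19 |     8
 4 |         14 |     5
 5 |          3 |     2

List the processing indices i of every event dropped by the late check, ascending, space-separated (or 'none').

5

i=0 t=4 v=3: → [3,9),[0,6); WM=−∞
i=1 t=18 v=4: → [18,24),[15,21); WM=−∞
i=2 t=19 v=1: → [18,24),[15,21); WM=−∞
i=3 t=19 v=8: → [18,24),[15,21); WM=18; [0,6) fires=3 [3,9) fires=3
i=4 t=14 v=5: → [12,18),[9,15); WM=18; [9,15) fires=5 [12,18) fires=5
i=5 t=3 v=2: DROP (t<18-4); WM=18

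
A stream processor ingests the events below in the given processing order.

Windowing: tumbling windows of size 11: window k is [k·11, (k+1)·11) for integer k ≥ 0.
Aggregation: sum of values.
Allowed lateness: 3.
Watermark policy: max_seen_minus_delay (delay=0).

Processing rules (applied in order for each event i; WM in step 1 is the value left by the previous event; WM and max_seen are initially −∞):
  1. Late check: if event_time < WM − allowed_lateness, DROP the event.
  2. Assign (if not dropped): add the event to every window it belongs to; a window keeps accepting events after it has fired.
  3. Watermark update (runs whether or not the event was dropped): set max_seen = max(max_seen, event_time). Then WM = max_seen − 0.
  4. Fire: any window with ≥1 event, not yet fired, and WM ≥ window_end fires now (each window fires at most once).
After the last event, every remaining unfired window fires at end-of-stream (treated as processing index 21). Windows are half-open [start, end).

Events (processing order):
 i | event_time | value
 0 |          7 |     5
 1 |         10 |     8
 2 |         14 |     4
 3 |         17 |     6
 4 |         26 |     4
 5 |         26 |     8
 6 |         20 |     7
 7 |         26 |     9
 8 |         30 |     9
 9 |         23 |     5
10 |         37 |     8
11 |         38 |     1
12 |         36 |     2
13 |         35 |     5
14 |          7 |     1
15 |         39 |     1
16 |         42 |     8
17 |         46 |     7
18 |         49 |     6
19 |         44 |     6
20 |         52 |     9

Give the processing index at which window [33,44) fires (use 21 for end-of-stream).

17

i=0 t=7 v=5: → [0,11); WM=7
i=1 t=10 v=8: → [0,11); WM=10
i=2 t=14 v=4: → [11,22); WM=14; [0,11) fires=13
i=3 t=17 v=6: → [11,22); WM=17
i=4 t=26 v=4: → [22,33); WM=26; [11,22) fires=10
i=5 t=26 v=8: → [22,33); WM=26
i=6 t=20 v=7: DROP (t<26-3); WM=26
i=7 t=26 v=9: → [22,33); WM=26
i=8 t=30 v=9: → [22,33); WM=30
i=9 t=23 v=5: DROP (t<30-3); WM=30
i=10 t=37 v=8: → [33,44); WM=37; [22,33) fires=30
i=11 t=38 v=1: → [33,44); WM=38
i=12 t=36 v=2: → [33,44); WM=38
i=13 t=35 v=5: → [33,44); WM=38
i=14 t=7 v=1: DROP (t<38-3); WM=38
i=15 t=39 v=1: → [33,44); WM=39
i=16 t=42 v=8: → [33,44); WM=42
i=17 t=46 v=7: → [44,55); WM=46; [33,44) fires=25
i=18 t=49 v=6: → [44,55); WM=49
i=19 t=44 v=6: DROP (t<49-3); WM=49
i=20 t=52 v=9: → [44,55); WM=52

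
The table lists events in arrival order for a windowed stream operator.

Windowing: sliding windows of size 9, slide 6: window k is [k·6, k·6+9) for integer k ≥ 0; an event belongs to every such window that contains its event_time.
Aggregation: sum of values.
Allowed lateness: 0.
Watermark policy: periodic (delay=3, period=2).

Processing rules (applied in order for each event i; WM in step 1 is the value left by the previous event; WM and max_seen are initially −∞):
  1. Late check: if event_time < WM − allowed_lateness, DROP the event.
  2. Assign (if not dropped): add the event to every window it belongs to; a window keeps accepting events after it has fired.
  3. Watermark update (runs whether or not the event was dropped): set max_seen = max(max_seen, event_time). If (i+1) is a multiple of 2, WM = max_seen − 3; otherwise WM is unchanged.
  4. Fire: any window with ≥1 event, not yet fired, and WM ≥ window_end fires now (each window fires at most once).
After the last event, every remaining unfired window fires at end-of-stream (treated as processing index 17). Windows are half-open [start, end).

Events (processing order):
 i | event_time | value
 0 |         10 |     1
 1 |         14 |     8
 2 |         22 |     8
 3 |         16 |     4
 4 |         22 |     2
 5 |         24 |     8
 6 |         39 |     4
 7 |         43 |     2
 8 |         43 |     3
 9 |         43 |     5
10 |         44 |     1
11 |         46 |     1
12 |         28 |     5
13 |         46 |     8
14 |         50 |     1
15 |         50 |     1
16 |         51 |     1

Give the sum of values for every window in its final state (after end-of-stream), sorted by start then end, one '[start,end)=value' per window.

i=0 t=10 v=1: → [6,15); WM=−∞
i=1 t=14 v=8: → [12,21),[6,15); WM=11
i=2 t=22 v=8: → [18,27); WM=11
i=3 t=16 v=4: → [12,21); WM=19; [6,15) fires=9
i=4 t=22 v=2: → [18,27); WM=19
i=5 t=24 v=8: → [24,33),[18,27); WM=21; [12,21) fires=12
i=6 t=39 v=4: → [36,45); WM=21
i=7 t=43 v=2: → [42,51),[36,45); WM=40; [18,27) fires=18 [24,33) fires=8
i=8 t=43 v=3: → [42,51),[36,45); WM=40
i=9 t=43 v=5: → [42,51),[36,45); WM=40
i=10 t=44 v=1: → [42,51),[36,45); WM=40
i=11 t=46 v=1: → [42,51); WM=43
i=12 t=28 v=5: DROP (t<43-0); WM=43
i=13 t=46 v=8: → [42,51); WM=43
i=14 t=50 v=1: → [48,57),[42,51); WM=43
i=15 t=50 v=1: → [48,57),[42,51); WM=47; [36,45) fires=15
i=16 t=51 v=1: → [48,57); WM=47

[6,15)=9 [12,21)=12 [18,27)=18 [24,33)=8 [36,45)=15 [42,51)=22 [48,57)=3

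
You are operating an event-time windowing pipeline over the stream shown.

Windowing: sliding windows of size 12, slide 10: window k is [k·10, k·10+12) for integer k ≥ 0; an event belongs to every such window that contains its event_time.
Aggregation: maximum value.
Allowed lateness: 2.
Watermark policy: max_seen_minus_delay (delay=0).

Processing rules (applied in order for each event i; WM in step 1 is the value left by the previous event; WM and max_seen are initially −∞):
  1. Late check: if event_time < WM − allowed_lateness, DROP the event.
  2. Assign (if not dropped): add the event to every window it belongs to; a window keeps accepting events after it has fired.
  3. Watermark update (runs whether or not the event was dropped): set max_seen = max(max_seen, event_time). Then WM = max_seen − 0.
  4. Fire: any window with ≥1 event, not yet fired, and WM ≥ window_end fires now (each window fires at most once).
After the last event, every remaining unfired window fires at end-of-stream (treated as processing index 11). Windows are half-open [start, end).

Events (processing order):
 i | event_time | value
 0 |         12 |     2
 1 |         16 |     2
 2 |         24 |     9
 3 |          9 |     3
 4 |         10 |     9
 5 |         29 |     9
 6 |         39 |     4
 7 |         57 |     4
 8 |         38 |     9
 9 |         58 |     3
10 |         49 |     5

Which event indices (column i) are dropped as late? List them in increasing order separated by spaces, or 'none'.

3 4 8 10

i=0 t=12 v=2: → [10,22); WM=12
i=1 t=16 v=2: → [10,22); WM=16
i=2 t=24 v=9: → [20,32); WM=24; [10,22) fires=2
i=3 t=9 v=3: DROP (t<24-2); WM=24
i=4 t=10 v=9: DROP (t<24-2); WM=24
i=5 t=29 v=9: → [20,32); WM=29
i=6 t=39 v=4: → [30,42); WM=39; [20,32) fires=9
i=7 t=57 v=4: → [50,62); WM=57; [30,42) fires=4
i=8 t=38 v=9: DROP (t<57-2); WM=57
i=9 t=58 v=3: → [50,62); WM=58
i=10 t=49 v=5: DROP (t<58-2); WM=58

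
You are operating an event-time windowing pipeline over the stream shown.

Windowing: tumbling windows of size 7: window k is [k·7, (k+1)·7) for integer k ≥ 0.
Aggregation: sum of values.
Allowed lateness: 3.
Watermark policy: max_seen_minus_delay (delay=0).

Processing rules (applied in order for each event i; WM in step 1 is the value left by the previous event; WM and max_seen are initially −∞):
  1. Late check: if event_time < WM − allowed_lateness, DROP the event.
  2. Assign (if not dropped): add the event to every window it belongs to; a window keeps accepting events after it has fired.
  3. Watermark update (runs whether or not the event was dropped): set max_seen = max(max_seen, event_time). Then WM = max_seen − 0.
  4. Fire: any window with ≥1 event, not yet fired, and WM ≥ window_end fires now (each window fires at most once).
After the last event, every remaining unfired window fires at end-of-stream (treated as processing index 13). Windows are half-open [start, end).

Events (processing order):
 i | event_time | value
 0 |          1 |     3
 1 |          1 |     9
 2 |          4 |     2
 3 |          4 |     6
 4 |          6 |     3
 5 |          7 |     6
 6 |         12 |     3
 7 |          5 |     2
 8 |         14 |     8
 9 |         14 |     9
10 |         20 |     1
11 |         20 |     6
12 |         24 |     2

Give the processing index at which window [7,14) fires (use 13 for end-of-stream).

i=0 t=1 v=3: → [0,7); WM=1
i=1 t=1 v=9: → [0,7); WM=1
i=2 t=4 v=2: → [0,7); WM=4
i=3 t=4 v=6: → [0,7); WM=4
i=4 t=6 v=3: → [0,7); WM=6
i=5 t=7 v=6: → [7,14); WM=7; [0,7) fires=23
i=6 t=12 v=3: → [7,14); WM=12
i=7 t=5 v=2: DROP (t<12-3); WM=12
i=8 t=14 v=8: → [14,21); WM=14; [7,14) fires=9
i=9 t=14 v=9: → [14,21); WM=14
i=10 t=20 v=1: → [14,21); WM=20
i=11 t=20 v=6: → [14,21); WM=20
i=12 t=24 v=2: → [21,28); WM=24; [14,21) fires=24

8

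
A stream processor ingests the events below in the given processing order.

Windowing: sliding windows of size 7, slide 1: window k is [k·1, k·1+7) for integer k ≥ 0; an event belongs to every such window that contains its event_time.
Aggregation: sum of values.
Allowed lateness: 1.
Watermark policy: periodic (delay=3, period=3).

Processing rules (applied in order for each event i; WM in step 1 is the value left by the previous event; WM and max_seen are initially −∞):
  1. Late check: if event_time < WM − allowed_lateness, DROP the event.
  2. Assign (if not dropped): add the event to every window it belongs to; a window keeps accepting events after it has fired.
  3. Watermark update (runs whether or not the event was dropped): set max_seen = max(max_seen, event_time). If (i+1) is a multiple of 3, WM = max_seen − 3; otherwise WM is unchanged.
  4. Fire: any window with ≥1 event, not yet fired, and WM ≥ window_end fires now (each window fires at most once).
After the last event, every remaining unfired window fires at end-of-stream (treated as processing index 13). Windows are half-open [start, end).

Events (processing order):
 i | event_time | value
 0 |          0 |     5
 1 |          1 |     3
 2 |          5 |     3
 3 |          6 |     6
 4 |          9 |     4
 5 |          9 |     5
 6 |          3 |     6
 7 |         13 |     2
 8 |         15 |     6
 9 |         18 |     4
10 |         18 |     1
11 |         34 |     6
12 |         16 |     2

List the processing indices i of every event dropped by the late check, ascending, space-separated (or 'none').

i=0 t=0 v=5: → [0,7); WM=−∞
i=1 t=1 v=3: → [1,8),[0,7); WM=−∞
i=2 t=5 v=3: → [5,12),[4,11),[3,10),[2,9),[1,8),[0,7); WM=2
i=3 t=6 v=6: → [6,13),[5,12),[4,11),[3,10),[2,9),[1,8),[0,7); WM=2
i=4 t=9 v=4: → [9,16),[8,15),[7,14),[6,13),[5,12),[4,11),[3,10); WM=2
i=5 t=9 v=5: → [9,16),[8,15),[7,14),[6,13),[5,12),[4,11),[3,10); WM=6
i=6 t=3 v=6: DROP (t<6-1); WM=6
i=7 t=13 v=2: → [13,20),[12,19),[11,18),[10,17),[9,16),[8,15),[7,14); WM=6
i=8 t=15 v=6: → [15,22),[14,21),[13,20),[12,19),[11,18),[10,17),[9,16); WM=12; [0,7) fires=17 [1,8) fires=12 [2,9) fires=9 [3,10) fires=18 [4,11) fires=18 [5,12) fires=18
i=9 t=18 v=4: → [18,25),[17,24),[16,23),[15,22),[14,21),[13,20),[12,19); WM=12
i=10 t=18 v=1: → [18,25),[17,24),[16,23),[15,22),[14,21),[13,20),[12,19); WM=12
i=11 t=34 v=6: → [34,41),[33,40),[32,39),[31,38),[30,37),[29,36),[28,35); WM=31; [6,13) fires=15 [7,14) fires=11 [8,15) fires=11 [9,16) fires=17 [10,17) fires=8 [11,18) fires=8 [12,19) fires=13 [13,20) fires=13 [14,21) fires=11 [15,22) fires=11 [16,23) fires=5 [17,24) fires=5 [18,25) fires=5
i=12 t=16 v=2: DROP (t<31-1); WM=31

6 12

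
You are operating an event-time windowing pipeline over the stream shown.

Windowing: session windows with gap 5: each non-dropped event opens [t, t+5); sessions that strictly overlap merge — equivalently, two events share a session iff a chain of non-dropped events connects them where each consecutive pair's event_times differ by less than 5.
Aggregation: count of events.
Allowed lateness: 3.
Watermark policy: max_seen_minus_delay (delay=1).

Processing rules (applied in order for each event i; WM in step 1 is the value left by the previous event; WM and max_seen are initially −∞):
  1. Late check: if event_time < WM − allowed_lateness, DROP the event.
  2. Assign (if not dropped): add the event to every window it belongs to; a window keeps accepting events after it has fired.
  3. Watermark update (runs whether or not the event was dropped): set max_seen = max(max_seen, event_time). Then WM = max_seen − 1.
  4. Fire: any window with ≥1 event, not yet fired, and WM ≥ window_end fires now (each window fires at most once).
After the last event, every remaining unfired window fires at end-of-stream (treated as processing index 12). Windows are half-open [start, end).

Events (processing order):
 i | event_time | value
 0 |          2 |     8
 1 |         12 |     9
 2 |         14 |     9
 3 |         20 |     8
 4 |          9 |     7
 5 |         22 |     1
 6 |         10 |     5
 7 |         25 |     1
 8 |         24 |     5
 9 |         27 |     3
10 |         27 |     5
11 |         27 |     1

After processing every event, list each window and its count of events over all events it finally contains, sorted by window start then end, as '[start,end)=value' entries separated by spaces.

[2,7)=1 [12,19)=2 [20,32)=7

i=0 t=2 v=8: → [2,7); WM=1
i=1 t=12 v=9: → [12,17); WM=11
i=2 t=14 v=9: → [12,19); WM=13
i=3 t=20 v=8: → [20,25); WM=19
i=4 t=9 v=7: DROP (t<19-3); WM=19
i=5 t=22 v=1: → [20,27); WM=21
i=6 t=10 v=5: DROP (t<21-3); WM=21
i=7 t=25 v=1: → [20,30); WM=24
i=8 t=24 v=5: → [20,30); WM=24
i=9 t=27 v=3: → [20,32); WM=26
i=10 t=27 v=5: → [20,32); WM=26
i=11 t=27 v=1: → [20,32); WM=26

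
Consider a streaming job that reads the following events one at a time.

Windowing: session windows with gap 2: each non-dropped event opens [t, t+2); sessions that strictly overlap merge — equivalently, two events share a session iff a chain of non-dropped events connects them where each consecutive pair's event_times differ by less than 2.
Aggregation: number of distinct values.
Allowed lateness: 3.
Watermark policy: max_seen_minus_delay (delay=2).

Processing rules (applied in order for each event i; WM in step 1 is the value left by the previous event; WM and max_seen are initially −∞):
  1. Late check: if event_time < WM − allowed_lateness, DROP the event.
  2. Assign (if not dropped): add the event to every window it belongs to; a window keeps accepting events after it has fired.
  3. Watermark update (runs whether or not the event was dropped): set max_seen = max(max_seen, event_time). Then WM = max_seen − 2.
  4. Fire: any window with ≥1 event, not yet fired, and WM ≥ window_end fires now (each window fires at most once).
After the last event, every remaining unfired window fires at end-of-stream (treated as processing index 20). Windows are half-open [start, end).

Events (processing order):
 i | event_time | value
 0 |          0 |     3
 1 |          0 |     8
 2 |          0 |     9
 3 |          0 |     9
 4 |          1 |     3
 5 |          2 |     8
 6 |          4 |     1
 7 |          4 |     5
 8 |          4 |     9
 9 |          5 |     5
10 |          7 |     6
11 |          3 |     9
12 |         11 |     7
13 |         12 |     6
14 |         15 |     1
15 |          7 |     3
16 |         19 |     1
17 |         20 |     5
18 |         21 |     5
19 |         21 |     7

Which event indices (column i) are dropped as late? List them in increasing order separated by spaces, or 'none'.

i=0 t=0 v=3: → [0,2); WM=-2
i=1 t=0 v=8: → [0,2); WM=-2
i=2 t=0 v=9: → [0,2); WM=-2
i=3 t=0 v=9: → [0,2); WM=-2
i=4 t=1 v=3: → [0,3); WM=-1
i=5 t=2 v=8: → [0,4); WM=0
i=6 t=4 v=1: → [4,6); WM=2
i=7 t=4 v=5: → [4,6); WM=2
i=8 t=4 v=9: → [4,6); WM=2
i=9 t=5 v=5: → [4,7); WM=3
i=10 t=7 v=6: → [7,9); WM=5
i=11 t=3 v=9: → [0,7); WM=5
i=12 t=11 v=7: → [11,13); WM=9
i=13 t=12 v=6: → [11,14); WM=10
i=14 t=15 v=1: → [15,17); WM=13
i=15 t=7 v=3: DROP (t<13-3); WM=13
i=16 t=19 v=1: → [19,21); WM=17
i=17 t=20 v=5: → [19,22); WM=18
i=18 t=21 v=5: → [19,23); WM=19
i=19 t=21 v=7: → [19,23); WM=19

15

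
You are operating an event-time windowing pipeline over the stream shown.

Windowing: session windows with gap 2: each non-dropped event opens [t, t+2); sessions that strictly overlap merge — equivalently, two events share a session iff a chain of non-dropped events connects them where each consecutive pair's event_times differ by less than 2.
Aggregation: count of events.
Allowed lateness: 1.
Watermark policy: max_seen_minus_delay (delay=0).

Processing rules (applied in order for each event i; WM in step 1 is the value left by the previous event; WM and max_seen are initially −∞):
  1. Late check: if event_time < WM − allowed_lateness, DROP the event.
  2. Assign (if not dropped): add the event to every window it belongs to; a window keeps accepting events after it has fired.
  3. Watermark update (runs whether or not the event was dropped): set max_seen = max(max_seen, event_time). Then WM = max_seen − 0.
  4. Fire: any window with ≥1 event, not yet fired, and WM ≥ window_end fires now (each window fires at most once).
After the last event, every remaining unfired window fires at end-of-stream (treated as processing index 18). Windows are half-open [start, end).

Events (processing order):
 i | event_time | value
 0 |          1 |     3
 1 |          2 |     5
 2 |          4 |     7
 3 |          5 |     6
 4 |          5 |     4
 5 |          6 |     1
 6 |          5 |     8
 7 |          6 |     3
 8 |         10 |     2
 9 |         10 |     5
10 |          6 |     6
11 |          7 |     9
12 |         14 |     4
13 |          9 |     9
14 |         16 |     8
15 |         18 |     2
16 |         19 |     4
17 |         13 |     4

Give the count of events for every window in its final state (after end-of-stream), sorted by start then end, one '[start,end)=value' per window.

[1,4)=2 [4,8)=6 [10,12)=2 [14,16)=1 [16,18)=1 [18,21)=2

i=0 t=1 v=3: → [1,3); WM=1
i=1 t=2 v=5: → [1,4); WM=2
i=2 t=4 v=7: → [4,6); WM=4
i=3 t=5 v=6: → [4,7); WM=5
i=4 t=5 v=4: → [4,7); WM=5
i=5 t=6 v=1: → [4,8); WM=6
i=6 t=5 v=8: → [4,8); WM=6
i=7 t=6 v=3: → [4,8); WM=6
i=8 t=10 v=2: → [10,12); WM=10
i=9 t=10 v=5: → [10,12); WM=10
i=10 t=6 v=6: DROP (t<10-1); WM=10
i=11 t=7 v=9: DROP (t<10-1); WM=10
i=12 t=14 v=4: → [14,16); WM=14
i=13 t=9 v=9: DROP (t<14-1); WM=14
i=14 t=16 v=8: → [16,18); WM=16
i=15 t=18 v=2: → [18,20); WM=18
i=16 t=19 v=4: → [18,21); WM=19
i=17 t=13 v=4: DROP (t<19-1); WM=19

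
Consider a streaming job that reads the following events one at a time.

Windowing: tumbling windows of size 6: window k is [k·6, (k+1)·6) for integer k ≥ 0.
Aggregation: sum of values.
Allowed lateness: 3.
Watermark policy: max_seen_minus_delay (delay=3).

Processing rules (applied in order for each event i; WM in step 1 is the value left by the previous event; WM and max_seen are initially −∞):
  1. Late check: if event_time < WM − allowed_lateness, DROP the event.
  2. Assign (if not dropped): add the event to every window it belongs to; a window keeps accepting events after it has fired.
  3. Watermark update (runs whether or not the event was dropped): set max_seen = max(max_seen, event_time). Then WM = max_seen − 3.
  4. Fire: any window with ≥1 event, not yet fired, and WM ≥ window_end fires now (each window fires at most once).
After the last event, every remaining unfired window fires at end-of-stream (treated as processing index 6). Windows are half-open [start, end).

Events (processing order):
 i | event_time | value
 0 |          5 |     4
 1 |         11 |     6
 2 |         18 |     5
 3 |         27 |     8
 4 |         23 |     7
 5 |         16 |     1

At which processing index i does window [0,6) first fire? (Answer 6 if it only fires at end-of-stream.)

1

i=0 t=5 v=4: → [0,6); WM=2
i=1 t=11 v=6: → [6,12); WM=8; [0,6) fires=4
i=2 t=18 v=5: → [18,24); WM=15; [6,12) fires=6
i=3 t=27 v=8: → [24,30); WM=24; [18,24) fires=5
i=4 t=23 v=7: → [18,24); WM=24
i=5 t=16 v=1: DROP (t<24-3); WM=24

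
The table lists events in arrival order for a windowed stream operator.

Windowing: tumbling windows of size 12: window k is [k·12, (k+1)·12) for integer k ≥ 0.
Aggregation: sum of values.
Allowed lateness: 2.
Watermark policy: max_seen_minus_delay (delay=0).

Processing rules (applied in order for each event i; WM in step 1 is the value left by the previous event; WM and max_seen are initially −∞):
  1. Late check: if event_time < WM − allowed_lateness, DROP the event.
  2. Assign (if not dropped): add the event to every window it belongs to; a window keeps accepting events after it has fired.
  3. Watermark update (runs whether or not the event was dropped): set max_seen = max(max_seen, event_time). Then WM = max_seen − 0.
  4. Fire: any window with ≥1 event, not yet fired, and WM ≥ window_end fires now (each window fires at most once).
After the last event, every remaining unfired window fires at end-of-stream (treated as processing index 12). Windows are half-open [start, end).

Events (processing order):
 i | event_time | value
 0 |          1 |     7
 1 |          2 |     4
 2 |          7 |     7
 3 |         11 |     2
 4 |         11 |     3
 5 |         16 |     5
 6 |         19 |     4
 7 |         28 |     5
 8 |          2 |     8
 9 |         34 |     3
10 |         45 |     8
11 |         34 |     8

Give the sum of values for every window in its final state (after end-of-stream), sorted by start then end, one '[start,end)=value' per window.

i=0 t=1 v=7: → [0,12); WM=1
i=1 t=2 v=4: → [0,12); WM=2
i=2 t=7 v=7: → [0,12); WM=7
i=3 t=11 v=2: → [0,12); WM=11
i=4 t=11 v=3: → [0,12); WM=11
i=5 t=16 v=5: → [12,24); WM=16; [0,12) fires=23
i=6 t=19 v=4: → [12,24); WM=19
i=7 t=28 v=5: → [24,36); WM=28; [12,24) fires=9
i=8 t=2 v=8: DROP (t<28-2); WM=28
i=9 t=34 v=3: → [24,36); WM=34
i=10 t=45 v=8: → [36,48); WM=45; [24,36) fires=8
i=11 t=34 v=8: DROP (t<45-2); WM=45

[0,12)=23 [12,24)=9 [24,36)=8 [36,48)=8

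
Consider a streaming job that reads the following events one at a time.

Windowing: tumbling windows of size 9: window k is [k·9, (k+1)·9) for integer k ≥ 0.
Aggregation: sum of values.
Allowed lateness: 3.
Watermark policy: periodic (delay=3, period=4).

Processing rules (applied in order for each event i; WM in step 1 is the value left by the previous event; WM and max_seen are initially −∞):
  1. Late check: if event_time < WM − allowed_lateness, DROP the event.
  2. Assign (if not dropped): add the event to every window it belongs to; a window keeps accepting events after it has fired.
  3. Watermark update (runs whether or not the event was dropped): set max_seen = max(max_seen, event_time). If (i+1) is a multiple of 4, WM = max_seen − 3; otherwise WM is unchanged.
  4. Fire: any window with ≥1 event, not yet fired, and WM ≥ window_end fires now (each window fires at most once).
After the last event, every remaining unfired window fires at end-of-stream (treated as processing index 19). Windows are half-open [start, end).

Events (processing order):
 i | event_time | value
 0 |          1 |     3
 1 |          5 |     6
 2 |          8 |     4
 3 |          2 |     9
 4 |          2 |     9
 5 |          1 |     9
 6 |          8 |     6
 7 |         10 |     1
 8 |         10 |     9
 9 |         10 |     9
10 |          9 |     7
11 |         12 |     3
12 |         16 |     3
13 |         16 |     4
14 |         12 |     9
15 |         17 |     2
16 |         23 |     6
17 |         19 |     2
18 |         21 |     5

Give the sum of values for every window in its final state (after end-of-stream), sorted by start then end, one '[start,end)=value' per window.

[0,9)=37 [9,18)=47 [18,27)=13

i=0 t=1 v=3: → [0,9); WM=−∞
i=1 t=5 v=6: → [0,9); WM=−∞
i=2 t=8 v=4: → [0,9); WM=−∞
i=3 t=2 v=9: → [0,9); WM=5
i=4 t=2 v=9: → [0,9); WM=5
i=5 t=1 v=9: DROP (t<5-3); WM=5
i=6 t=8 v=6: → [0,9); WM=5
i=7 t=10 v=1: → [9,18); WM=7
i=8 t=10 v=9: → [9,18); WM=7
i=9 t=10 v=9: → [9,18); WM=7
i=10 t=9 v=7: → [9,18); WM=7
i=11 t=12 v=3: → [9,18); WM=9; [0,9) fires=37
i=12 t=16 v=3: → [9,18); WM=9
i=13 t=16 v=4: → [9,18); WM=9
i=14 t=12 v=9: → [9,18); WM=9
i=15 t=17 v=2: → [9,18); WM=14
i=16 t=23 v=6: → [18,27); WM=14
i=17 t=19 v=2: → [18,27); WM=14
i=18 t=21 v=5: → [18,27); WM=14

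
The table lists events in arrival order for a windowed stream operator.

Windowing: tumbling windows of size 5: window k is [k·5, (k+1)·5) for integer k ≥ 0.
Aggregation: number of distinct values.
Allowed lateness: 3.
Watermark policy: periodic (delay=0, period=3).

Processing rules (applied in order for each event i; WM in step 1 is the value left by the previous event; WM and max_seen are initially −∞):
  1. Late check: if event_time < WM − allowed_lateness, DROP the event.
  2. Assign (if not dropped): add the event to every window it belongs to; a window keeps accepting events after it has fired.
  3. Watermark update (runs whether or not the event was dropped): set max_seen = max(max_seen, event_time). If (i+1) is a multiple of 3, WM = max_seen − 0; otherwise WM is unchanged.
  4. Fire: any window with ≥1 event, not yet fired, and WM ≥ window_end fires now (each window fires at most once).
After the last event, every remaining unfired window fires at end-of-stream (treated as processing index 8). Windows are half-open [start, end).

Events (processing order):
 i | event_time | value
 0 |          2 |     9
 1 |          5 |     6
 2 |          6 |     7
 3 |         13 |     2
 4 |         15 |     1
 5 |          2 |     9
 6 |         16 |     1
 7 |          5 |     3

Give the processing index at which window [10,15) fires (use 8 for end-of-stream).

i=0 t=2 v=9: → [0,5); WM=−∞
i=1 t=5 v=6: → [5,10); WM=−∞
i=2 t=6 v=7: → [5,10); WM=6; [0,5) fires=1
i=3 t=13 v=2: → [10,15); WM=6
i=4 t=15 v=1: → [15,20); WM=6
i=5 t=2 v=9: DROP (t<6-3); WM=15; [5,10) fires=2 [10,15) fires=1
i=6 t=16 v=1: → [15,20); WM=15
i=7 t=5 v=3: DROP (t<15-3); WM=15

5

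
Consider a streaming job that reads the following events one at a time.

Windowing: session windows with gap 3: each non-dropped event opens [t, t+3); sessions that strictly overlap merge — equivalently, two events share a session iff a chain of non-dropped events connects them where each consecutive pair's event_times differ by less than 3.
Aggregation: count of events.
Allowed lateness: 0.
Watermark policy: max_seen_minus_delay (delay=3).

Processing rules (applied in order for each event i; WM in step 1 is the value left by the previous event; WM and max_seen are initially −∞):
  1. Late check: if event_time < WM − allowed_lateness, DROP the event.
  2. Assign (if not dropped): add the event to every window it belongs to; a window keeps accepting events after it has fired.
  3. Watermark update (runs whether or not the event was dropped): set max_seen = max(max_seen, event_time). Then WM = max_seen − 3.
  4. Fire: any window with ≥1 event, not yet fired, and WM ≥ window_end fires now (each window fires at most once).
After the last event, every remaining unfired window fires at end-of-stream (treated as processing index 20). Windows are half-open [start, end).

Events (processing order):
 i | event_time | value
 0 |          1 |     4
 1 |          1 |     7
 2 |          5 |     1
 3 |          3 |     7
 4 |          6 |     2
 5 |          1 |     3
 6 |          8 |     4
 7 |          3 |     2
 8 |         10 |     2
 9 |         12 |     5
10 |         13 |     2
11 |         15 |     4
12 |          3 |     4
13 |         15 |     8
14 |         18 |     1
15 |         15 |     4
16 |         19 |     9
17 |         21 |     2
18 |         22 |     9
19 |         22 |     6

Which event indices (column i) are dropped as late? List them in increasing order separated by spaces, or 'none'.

i=0 t=1 v=4: → [1,4); WM=-2
i=1 t=1 v=7: → [1,4); WM=-2
i=2 t=5 v=1: → [5,8); WM=2
i=3 t=3 v=7: → [1,8); WM=2
i=4 t=6 v=2: → [1,9); WM=3
i=5 t=1 v=3: DROP (t<3-0); WM=3
i=6 t=8 v=4: → [1,11); WM=5
i=7 t=3 v=2: DROP (t<5-0); WM=5
i=8 t=10 v=2: → [1,13); WM=7
i=9 t=12 v=5: → [1,15); WM=9
i=10 t=13 v=2: → [1,16); WM=10
i=11 t=15 v=4: → [1,18); WM=12
i=12 t=3 v=4: DROP (t<12-0); WM=12
i=13 t=15 v=8: → [1,18); WM=12
i=14 t=18 v=1: → [18,21); WM=15
i=15 t=15 v=4: → [1,18); WM=15
i=16 t=19 v=9: → [18,22); WM=16
i=17 t=21 v=2: → [18,24); WM=18
i=18 t=22 v=9: → [18,25); WM=19
i=19 t=22 v=6: → [18,25); WM=19

5 7 12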